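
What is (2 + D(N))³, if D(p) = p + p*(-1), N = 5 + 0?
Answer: 8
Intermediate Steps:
N = 5
D(p) = 0 (D(p) = p - p = 0)
(2 + D(N))³ = (2 + 0)³ = 2³ = 8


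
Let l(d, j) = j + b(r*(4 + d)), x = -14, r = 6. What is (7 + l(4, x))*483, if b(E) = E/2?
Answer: 8211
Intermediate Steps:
b(E) = E/2 (b(E) = E*(½) = E/2)
l(d, j) = 12 + j + 3*d (l(d, j) = j + (6*(4 + d))/2 = j + (24 + 6*d)/2 = j + (12 + 3*d) = 12 + j + 3*d)
(7 + l(4, x))*483 = (7 + (12 - 14 + 3*4))*483 = (7 + (12 - 14 + 12))*483 = (7 + 10)*483 = 17*483 = 8211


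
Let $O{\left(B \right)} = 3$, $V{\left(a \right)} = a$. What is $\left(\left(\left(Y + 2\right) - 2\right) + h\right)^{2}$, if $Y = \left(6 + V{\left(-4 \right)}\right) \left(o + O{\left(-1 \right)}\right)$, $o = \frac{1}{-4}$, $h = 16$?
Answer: $\frac{1849}{4} \approx 462.25$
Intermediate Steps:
$o = - \frac{1}{4} \approx -0.25$
$Y = \frac{11}{2}$ ($Y = \left(6 - 4\right) \left(- \frac{1}{4} + 3\right) = 2 \cdot \frac{11}{4} = \frac{11}{2} \approx 5.5$)
$\left(\left(\left(Y + 2\right) - 2\right) + h\right)^{2} = \left(\left(\left(\frac{11}{2} + 2\right) - 2\right) + 16\right)^{2} = \left(\left(\frac{15}{2} - 2\right) + 16\right)^{2} = \left(\frac{11}{2} + 16\right)^{2} = \left(\frac{43}{2}\right)^{2} = \frac{1849}{4}$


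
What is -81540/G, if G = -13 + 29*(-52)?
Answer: 9060/169 ≈ 53.609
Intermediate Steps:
G = -1521 (G = -13 - 1508 = -1521)
-81540/G = -81540/(-1521) = -81540*(-1/1521) = 9060/169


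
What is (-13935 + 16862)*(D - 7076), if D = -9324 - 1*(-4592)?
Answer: -34562016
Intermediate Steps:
D = -4732 (D = -9324 + 4592 = -4732)
(-13935 + 16862)*(D - 7076) = (-13935 + 16862)*(-4732 - 7076) = 2927*(-11808) = -34562016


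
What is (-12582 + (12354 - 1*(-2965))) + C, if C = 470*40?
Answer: 21537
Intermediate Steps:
C = 18800
(-12582 + (12354 - 1*(-2965))) + C = (-12582 + (12354 - 1*(-2965))) + 18800 = (-12582 + (12354 + 2965)) + 18800 = (-12582 + 15319) + 18800 = 2737 + 18800 = 21537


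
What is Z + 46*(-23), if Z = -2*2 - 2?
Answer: -1064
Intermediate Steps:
Z = -6 (Z = -4 - 2 = -6)
Z + 46*(-23) = -6 + 46*(-23) = -6 - 1058 = -1064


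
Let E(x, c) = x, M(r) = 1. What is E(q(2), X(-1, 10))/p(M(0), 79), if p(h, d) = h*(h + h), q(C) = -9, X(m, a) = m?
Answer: -9/2 ≈ -4.5000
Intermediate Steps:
p(h, d) = 2*h² (p(h, d) = h*(2*h) = 2*h²)
E(q(2), X(-1, 10))/p(M(0), 79) = -9/(2*1²) = -9/(2*1) = -9/2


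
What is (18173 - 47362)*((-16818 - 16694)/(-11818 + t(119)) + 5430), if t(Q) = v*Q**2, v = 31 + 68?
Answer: -220328015166902/1390121 ≈ -1.5850e+8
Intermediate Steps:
v = 99
t(Q) = 99*Q**2
(18173 - 47362)*((-16818 - 16694)/(-11818 + t(119)) + 5430) = (18173 - 47362)*((-16818 - 16694)/(-11818 + 99*119**2) + 5430) = -29189*(-33512/(-11818 + 99*14161) + 5430) = -29189*(-33512/(-11818 + 1401939) + 5430) = -29189*(-33512/1390121 + 5430) = -29189*7548323518/1390121 = -220328015166902/1390121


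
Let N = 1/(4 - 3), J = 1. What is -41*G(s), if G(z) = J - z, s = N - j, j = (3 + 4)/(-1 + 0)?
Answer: 287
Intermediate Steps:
j = -7 (j = 7/(-1) = 7*(-1) = -7)
N = 1 (N = 1/1 = 1)
s = 8 (s = 1 - 1*(-7) = 1 + 7 = 8)
G(z) = 1 - z
-41*G(s) = -41*(1 - 1*8) = -41*(1 - 8) = -41*(-7) = 287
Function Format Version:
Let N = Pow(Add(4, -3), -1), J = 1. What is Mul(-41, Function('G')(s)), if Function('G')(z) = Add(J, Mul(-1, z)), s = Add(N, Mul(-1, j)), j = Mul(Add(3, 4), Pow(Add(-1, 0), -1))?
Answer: 287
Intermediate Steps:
j = -7 (j = Mul(7, Pow(-1, -1)) = Mul(7, -1) = -7)
N = 1 (N = Pow(1, -1) = 1)
s = 8 (s = Add(1, Mul(-1, -7)) = Add(1, 7) = 8)
Function('G')(z) = Add(1, Mul(-1, z))
Mul(-41, Function('G')(s)) = Mul(-41, Add(1, Mul(-1, 8))) = Mul(-41, Add(1, -8)) = Mul(-41, -7) = 287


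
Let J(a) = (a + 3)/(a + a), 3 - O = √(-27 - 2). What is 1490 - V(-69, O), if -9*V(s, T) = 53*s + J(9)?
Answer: 29261/27 ≈ 1083.7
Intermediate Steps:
O = 3 - I*√29 (O = 3 - √(-27 - 2) = 3 - √(-29) = 3 - I*√29 ≈ 3.0 - 5.3852*I)
J(a) = (3 + a)/(2*a) (J(a) = (3 + a)/((2*a)) = (3 + a)*(1/(2*a)) = (3 + a)/(2*a))
V(s, T) = -2/27 - 53*s/9 (V(s, T) = -(53*s + (½)*(3 + 9)/9)/9 = -(53*s + (½)*(⅑)*12)/9 = -(53*s + ⅔)/9 = -(⅔ + 53*s)/9 = -2/27 - 53*s/9)
1490 - V(-69, O) = 1490 - (-2/27 - 53/9*(-69)) = 1490 - (-2/27 + 1219/3) = 1490 - 1*10969/27 = 1490 - 10969/27 = 29261/27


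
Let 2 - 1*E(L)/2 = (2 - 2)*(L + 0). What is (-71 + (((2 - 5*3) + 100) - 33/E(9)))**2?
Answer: 961/16 ≈ 60.063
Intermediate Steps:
E(L) = 4 (E(L) = 4 - 2*(2 - 2)*(L + 0) = 4 - 0*L = 4 - 2*0 = 4 + 0 = 4)
(-71 + (((2 - 5*3) + 100) - 33/E(9)))**2 = (-71 + (((2 - 5*3) + 100) - 33/4))**2 = (-71 + (((2 - 15) + 100) - 33*1/4))**2 = (-71 + ((-13 + 100) - 33/4))**2 = (-71 + (87 - 33/4))**2 = (-71 + 315/4)**2 = (31/4)**2 = 961/16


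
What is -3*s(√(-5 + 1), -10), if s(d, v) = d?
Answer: -6*I ≈ -6.0*I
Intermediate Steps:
-3*s(√(-5 + 1), -10) = -3*√(-5 + 1) = -6*I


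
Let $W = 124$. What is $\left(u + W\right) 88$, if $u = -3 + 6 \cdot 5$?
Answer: $13288$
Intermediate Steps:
$u = 27$ ($u = -3 + 30 = 27$)
$\left(u + W\right) 88 = \left(27 + 124\right) 88 = 151 \cdot 88 = 13288$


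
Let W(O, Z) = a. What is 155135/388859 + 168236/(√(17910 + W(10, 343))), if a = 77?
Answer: 155135/388859 + 168236*√17987/17987 ≈ 1254.8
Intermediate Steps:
W(O, Z) = 77
155135/388859 + 168236/(√(17910 + W(10, 343))) = 155135/388859 + 168236/(√(17910 + 77)) = 155135*(1/388859) + 168236/(√17987) = 155135/388859 + 168236*(√17987/17987) = 155135/388859 + 168236*√17987/17987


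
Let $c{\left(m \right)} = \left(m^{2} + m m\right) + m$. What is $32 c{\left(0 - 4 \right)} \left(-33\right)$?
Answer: $-29568$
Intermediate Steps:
$c{\left(m \right)} = m + 2 m^{2}$ ($c{\left(m \right)} = \left(m^{2} + m^{2}\right) + m = 2 m^{2} + m = m + 2 m^{2}$)
$32 c{\left(0 - 4 \right)} \left(-33\right) = 32 \left(0 - 4\right) \left(1 + 2 \left(0 - 4\right)\right) \left(-33\right) = 32 \left(- 4 \left(1 + 2 \left(-4\right)\right)\right) \left(-33\right) = 32 \left(- 4 \left(1 - 8\right)\right) \left(-33\right) = 32 \left(\left(-4\right) \left(-7\right)\right) \left(-33\right) = 32 \cdot 28 \left(-33\right) = 896 \left(-33\right) = -29568$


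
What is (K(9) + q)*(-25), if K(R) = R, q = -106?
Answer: 2425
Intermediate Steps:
(K(9) + q)*(-25) = (9 - 106)*(-25) = -97*(-25) = 2425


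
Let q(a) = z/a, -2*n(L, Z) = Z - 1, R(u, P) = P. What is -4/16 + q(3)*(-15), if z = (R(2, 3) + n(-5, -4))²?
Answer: -303/2 ≈ -151.50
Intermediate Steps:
n(L, Z) = ½ - Z/2 (n(L, Z) = -(Z - 1)/2 = -(-1 + Z)/2 = ½ - Z/2)
z = 121/4 (z = (3 + (½ - ½*(-4)))² = (3 + (½ + 2))² = (3 + 5/2)² = (11/2)² = 121/4 ≈ 30.250)
q(a) = 121/(4*a)
-4/16 + q(3)*(-15) = -4/16 + ((121/4)/3)*(-15) = -4*1/16 + ((121/4)*(⅓))*(-15) = -¼ + (121/12)*(-15) = -¼ - 605/4 = -303/2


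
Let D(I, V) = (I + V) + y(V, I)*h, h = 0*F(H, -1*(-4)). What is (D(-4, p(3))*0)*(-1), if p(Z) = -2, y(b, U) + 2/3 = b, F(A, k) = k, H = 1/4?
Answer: 0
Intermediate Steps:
H = ¼ (H = 1*(¼) = ¼ ≈ 0.25000)
y(b, U) = -⅔ + b
h = 0 (h = 0*(-1*(-4)) = 0*4 = 0)
D(I, V) = I + V (D(I, V) = (I + V) + (-⅔ + V)*0 = (I + V) + 0 = I + V)
(D(-4, p(3))*0)*(-1) = ((-4 - 2)*0)*(-1) = -6*0*(-1) = 0*(-1) = 0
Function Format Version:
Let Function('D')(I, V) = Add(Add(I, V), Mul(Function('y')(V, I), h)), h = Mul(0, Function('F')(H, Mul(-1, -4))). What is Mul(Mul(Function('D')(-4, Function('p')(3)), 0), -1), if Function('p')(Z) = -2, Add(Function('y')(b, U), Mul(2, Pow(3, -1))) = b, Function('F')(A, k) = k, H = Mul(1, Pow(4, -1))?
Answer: 0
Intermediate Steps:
H = Rational(1, 4) (H = Mul(1, Rational(1, 4)) = Rational(1, 4) ≈ 0.25000)
Function('y')(b, U) = Add(Rational(-2, 3), b)
h = 0 (h = Mul(0, Mul(-1, -4)) = Mul(0, 4) = 0)
Function('D')(I, V) = Add(I, V) (Function('D')(I, V) = Add(Add(I, V), Mul(Add(Rational(-2, 3), V), 0)) = Add(Add(I, V), 0) = Add(I, V))
Mul(Mul(Function('D')(-4, Function('p')(3)), 0), -1) = Mul(Mul(Add(-4, -2), 0), -1) = Mul(Mul(-6, 0), -1) = Mul(0, -1) = 0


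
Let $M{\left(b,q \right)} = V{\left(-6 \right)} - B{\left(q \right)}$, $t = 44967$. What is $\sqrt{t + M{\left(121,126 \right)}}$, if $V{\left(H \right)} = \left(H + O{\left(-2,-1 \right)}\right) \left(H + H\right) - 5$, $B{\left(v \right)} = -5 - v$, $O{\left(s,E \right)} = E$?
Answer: $37 \sqrt{33} \approx 212.55$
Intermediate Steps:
$V{\left(H \right)} = -5 + 2 H \left(-1 + H\right)$ ($V{\left(H \right)} = \left(H - 1\right) \left(H + H\right) - 5 = \left(-1 + H\right) 2 H - 5 = 2 H \left(-1 + H\right) - 5 = -5 + 2 H \left(-1 + H\right)$)
$M{\left(b,q \right)} = 84 + q$ ($M{\left(b,q \right)} = \left(-5 - -12 + 2 \left(-6\right)^{2}\right) - \left(-5 - q\right) = \left(-5 + 12 + 2 \cdot 36\right) + \left(5 + q\right) = \left(-5 + 12 + 72\right) + \left(5 + q\right) = 79 + \left(5 + q\right) = 84 + q$)
$\sqrt{t + M{\left(121,126 \right)}} = \sqrt{44967 + \left(84 + 126\right)} = \sqrt{44967 + 210} = \sqrt{45177} = 37 \sqrt{33}$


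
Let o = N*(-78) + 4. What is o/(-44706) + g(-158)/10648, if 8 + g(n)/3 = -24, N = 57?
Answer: 2687915/29751843 ≈ 0.090344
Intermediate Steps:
o = -4442 (o = 57*(-78) + 4 = -4446 + 4 = -4442)
g(n) = -96 (g(n) = -24 + 3*(-24) = -24 - 72 = -96)
o/(-44706) + g(-158)/10648 = -4442/(-44706) - 96/10648 = -4442*(-1/44706) - 96*1/10648 = 2221/22353 - 12/1331 = 2687915/29751843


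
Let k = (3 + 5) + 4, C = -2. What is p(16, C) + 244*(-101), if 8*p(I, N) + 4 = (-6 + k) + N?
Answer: -24644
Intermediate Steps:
k = 12 (k = 8 + 4 = 12)
p(I, N) = ¼ + N/8 (p(I, N) = -½ + ((-6 + 12) + N)/8 = -½ + (6 + N)/8 = -½ + (¾ + N/8) = ¼ + N/8)
p(16, C) + 244*(-101) = (¼ + (⅛)*(-2)) + 244*(-101) = (¼ - ¼) - 24644 = 0 - 24644 = -24644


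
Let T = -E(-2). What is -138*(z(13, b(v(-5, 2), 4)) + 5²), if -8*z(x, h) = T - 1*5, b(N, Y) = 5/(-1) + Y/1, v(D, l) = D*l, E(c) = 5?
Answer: -7245/2 ≈ -3622.5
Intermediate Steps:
b(N, Y) = -5 + Y (b(N, Y) = 5*(-1) + Y*1 = -5 + Y)
T = -5 (T = -1*5 = -5)
z(x, h) = 5/4 (z(x, h) = -(-5 - 1*5)/8 = -(-5 - 5)/8 = -⅛*(-10) = 5/4)
-138*(z(13, b(v(-5, 2), 4)) + 5²) = -138*(5/4 + 5²) = -138*(5/4 + 25) = -138*105/4 = -7245/2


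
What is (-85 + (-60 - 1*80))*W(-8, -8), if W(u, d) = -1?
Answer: 225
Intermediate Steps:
(-85 + (-60 - 1*80))*W(-8, -8) = (-85 + (-60 - 1*80))*(-1) = (-85 + (-60 - 80))*(-1) = (-85 - 140)*(-1) = -225*(-1) = 225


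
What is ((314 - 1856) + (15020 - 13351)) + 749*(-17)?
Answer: -12606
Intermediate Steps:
((314 - 1856) + (15020 - 13351)) + 749*(-17) = (-1542 + 1669) - 12733 = 127 - 12733 = -12606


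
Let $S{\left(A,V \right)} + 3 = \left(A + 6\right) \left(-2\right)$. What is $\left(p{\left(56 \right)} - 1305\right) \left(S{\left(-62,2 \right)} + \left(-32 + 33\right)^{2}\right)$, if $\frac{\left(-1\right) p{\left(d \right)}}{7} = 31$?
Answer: $-167420$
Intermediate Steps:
$S{\left(A,V \right)} = -15 - 2 A$ ($S{\left(A,V \right)} = -3 + \left(A + 6\right) \left(-2\right) = -3 + \left(6 + A\right) \left(-2\right) = -3 - \left(12 + 2 A\right) = -15 - 2 A$)
$p{\left(d \right)} = -217$ ($p{\left(d \right)} = \left(-7\right) 31 = -217$)
$\left(p{\left(56 \right)} - 1305\right) \left(S{\left(-62,2 \right)} + \left(-32 + 33\right)^{2}\right) = \left(-217 - 1305\right) \left(\left(-15 - -124\right) + \left(-32 + 33\right)^{2}\right) = - 1522 \left(\left(-15 + 124\right) + 1^{2}\right) = - 1522 \left(109 + 1\right) = \left(-1522\right) 110 = -167420$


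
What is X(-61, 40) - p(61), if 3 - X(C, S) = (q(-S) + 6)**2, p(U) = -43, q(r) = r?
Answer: -1110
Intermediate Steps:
X(C, S) = 3 - (6 - S)**2 (X(C, S) = 3 - (-S + 6)**2 = 3 - (6 - S)**2)
X(-61, 40) - p(61) = (3 - (-6 + 40)**2) - 1*(-43) = (3 - 1*34**2) + 43 = (3 - 1*1156) + 43 = (3 - 1156) + 43 = -1153 + 43 = -1110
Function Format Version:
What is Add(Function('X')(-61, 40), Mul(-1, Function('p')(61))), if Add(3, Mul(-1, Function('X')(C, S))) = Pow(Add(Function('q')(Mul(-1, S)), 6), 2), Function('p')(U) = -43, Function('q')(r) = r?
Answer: -1110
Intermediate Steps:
Function('X')(C, S) = Add(3, Mul(-1, Pow(Add(6, Mul(-1, S)), 2))) (Function('X')(C, S) = Add(3, Mul(-1, Pow(Add(Mul(-1, S), 6), 2))) = Add(3, Mul(-1, Pow(Add(6, Mul(-1, S)), 2))))
Add(Function('X')(-61, 40), Mul(-1, Function('p')(61))) = Add(Add(3, Mul(-1, Pow(Add(-6, 40), 2))), Mul(-1, -43)) = Add(Add(3, Mul(-1, Pow(34, 2))), 43) = Add(Add(3, Mul(-1, 1156)), 43) = Add(Add(3, -1156), 43) = Add(-1153, 43) = -1110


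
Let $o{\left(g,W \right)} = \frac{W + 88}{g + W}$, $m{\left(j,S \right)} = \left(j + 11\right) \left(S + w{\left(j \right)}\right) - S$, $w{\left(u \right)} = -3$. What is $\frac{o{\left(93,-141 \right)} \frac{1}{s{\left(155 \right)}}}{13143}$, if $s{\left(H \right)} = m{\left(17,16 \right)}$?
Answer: $\frac{53}{219540672} \approx 2.4141 \cdot 10^{-7}$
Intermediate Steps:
$m{\left(j,S \right)} = - S + \left(-3 + S\right) \left(11 + j\right)$ ($m{\left(j,S \right)} = \left(j + 11\right) \left(S - 3\right) - S = \left(11 + j\right) \left(-3 + S\right) - S = \left(-3 + S\right) \left(11 + j\right) - S = - S + \left(-3 + S\right) \left(11 + j\right)$)
$o{\left(g,W \right)} = \frac{88 + W}{W + g}$
$s{\left(H \right)} = 348$ ($s{\left(H \right)} = -33 - 51 + 10 \cdot 16 + 16 \cdot 17 = -33 - 51 + 160 + 272 = 348$)
$\frac{o{\left(93,-141 \right)} \frac{1}{s{\left(155 \right)}}}{13143} = \frac{\frac{88 - 141}{-141 + 93} \cdot \frac{1}{348}}{13143} = \frac{1}{-48} \left(-53\right) \frac{1}{348} \cdot \frac{1}{13143} = \left(- \frac{1}{48}\right) \left(-53\right) \frac{1}{348} \cdot \frac{1}{13143} = \frac{53}{48} \cdot \frac{1}{348} \cdot \frac{1}{13143} = \frac{53}{16704} \cdot \frac{1}{13143} = \frac{53}{219540672}$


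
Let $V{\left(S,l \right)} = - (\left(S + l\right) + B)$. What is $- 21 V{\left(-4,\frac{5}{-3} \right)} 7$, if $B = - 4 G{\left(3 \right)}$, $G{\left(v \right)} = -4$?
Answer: $1519$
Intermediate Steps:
$B = 16$ ($B = \left(-4\right) \left(-4\right) = 16$)
$V{\left(S,l \right)} = -16 - S - l$ ($V{\left(S,l \right)} = - (\left(S + l\right) + 16) = - (16 + S + l) = -16 - S - l$)
$- 21 V{\left(-4,\frac{5}{-3} \right)} 7 = - 21 \left(-16 - -4 - \frac{5}{-3}\right) 7 = - 21 \left(-16 + 4 - 5 \left(- \frac{1}{3}\right)\right) 7 = - 21 \left(-16 + 4 - - \frac{5}{3}\right) 7 = - 21 \left(-16 + 4 + \frac{5}{3}\right) 7 = \left(-21\right) \left(- \frac{31}{3}\right) 7 = 217 \cdot 7 = 1519$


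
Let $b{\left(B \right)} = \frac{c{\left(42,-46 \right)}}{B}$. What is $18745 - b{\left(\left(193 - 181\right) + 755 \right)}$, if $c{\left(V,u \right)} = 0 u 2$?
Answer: $18745$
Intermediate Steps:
$c{\left(V,u \right)} = 0$ ($c{\left(V,u \right)} = 0 \cdot 2 = 0$)
$b{\left(B \right)} = 0$ ($b{\left(B \right)} = \frac{0}{B} = 0$)
$18745 - b{\left(\left(193 - 181\right) + 755 \right)} = 18745 - 0 = 18745 + 0 = 18745$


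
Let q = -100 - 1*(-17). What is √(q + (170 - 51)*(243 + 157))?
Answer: √47517 ≈ 217.98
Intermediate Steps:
q = -83 (q = -100 + 17 = -83)
√(q + (170 - 51)*(243 + 157)) = √(-83 + (170 - 51)*(243 + 157)) = √(-83 + 119*400) = √(-83 + 47600) = √47517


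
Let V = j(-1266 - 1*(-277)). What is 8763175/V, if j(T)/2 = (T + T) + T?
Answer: -8763175/5934 ≈ -1476.8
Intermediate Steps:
j(T) = 6*T (j(T) = 2*((T + T) + T) = 2*(2*T + T) = 2*(3*T) = 6*T)
V = -5934 (V = 6*(-1266 - 1*(-277)) = 6*(-1266 + 277) = 6*(-989) = -5934)
8763175/V = 8763175/(-5934) = 8763175*(-1/5934) = -8763175/5934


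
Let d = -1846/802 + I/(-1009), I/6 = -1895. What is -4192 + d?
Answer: -1692492865/404609 ≈ -4183.0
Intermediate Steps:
I = -11370 (I = 6*(-1895) = -11370)
d = 3628063/404609 (d = -1846/802 - 11370/(-1009) = -1846*1/802 - 11370*(-1/1009) = -923/401 + 11370/1009 = 3628063/404609 ≈ 8.9668)
-4192 + d = -4192 + 3628063/404609 = -1692492865/404609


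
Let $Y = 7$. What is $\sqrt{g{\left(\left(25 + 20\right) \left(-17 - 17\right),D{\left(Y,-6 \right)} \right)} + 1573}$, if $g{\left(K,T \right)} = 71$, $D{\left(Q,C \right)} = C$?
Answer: $2 \sqrt{411} \approx 40.546$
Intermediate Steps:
$\sqrt{g{\left(\left(25 + 20\right) \left(-17 - 17\right),D{\left(Y,-6 \right)} \right)} + 1573} = \sqrt{71 + 1573} = \sqrt{1644} = 2 \sqrt{411}$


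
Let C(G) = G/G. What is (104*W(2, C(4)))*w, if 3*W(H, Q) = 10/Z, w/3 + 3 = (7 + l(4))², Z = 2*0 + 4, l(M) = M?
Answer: 30680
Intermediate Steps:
Z = 4 (Z = 0 + 4 = 4)
C(G) = 1
w = 354 (w = -9 + 3*(7 + 4)² = -9 + 3*11² = -9 + 3*121 = -9 + 363 = 354)
W(H, Q) = ⅚ (W(H, Q) = (10/4)/3 = (10*(¼))/3 = (⅓)*(5/2) = ⅚)
(104*W(2, C(4)))*w = (104*(⅚))*354 = (260/3)*354 = 30680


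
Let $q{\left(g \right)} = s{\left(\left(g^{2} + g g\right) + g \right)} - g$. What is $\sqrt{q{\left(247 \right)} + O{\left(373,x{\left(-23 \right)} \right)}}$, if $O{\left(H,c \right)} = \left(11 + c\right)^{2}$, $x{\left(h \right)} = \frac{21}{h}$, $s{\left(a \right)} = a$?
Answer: $\frac{\sqrt{64601346}}{23} \approx 349.46$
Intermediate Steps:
$q{\left(g \right)} = 2 g^{2}$ ($q{\left(g \right)} = \left(\left(g^{2} + g g\right) + g\right) - g = \left(\left(g^{2} + g^{2}\right) + g\right) - g = \left(2 g^{2} + g\right) - g = \left(g + 2 g^{2}\right) - g = 2 g^{2}$)
$\sqrt{q{\left(247 \right)} + O{\left(373,x{\left(-23 \right)} \right)}} = \sqrt{2 \cdot 247^{2} + \left(11 + \frac{21}{-23}\right)^{2}} = \sqrt{2 \cdot 61009 + \left(11 + 21 \left(- \frac{1}{23}\right)\right)^{2}} = \sqrt{122018 + \left(11 - \frac{21}{23}\right)^{2}} = \sqrt{122018 + \left(\frac{232}{23}\right)^{2}} = \sqrt{122018 + \frac{53824}{529}} = \sqrt{\frac{64601346}{529}} = \frac{\sqrt{64601346}}{23}$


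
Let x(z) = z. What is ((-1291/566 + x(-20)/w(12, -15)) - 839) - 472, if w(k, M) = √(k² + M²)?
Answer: -743317/566 - 20*√41/123 ≈ -1314.3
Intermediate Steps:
w(k, M) = √(M² + k²)
((-1291/566 + x(-20)/w(12, -15)) - 839) - 472 = ((-1291/566 - 20/√((-15)² + 12²)) - 839) - 472 = ((-1291*1/566 - 20/√(225 + 144)) - 839) - 472 = ((-1291/566 - 20*√41/123) - 839) - 472 = (-476165/566 - 20*√41/123) - 472 = -743317/566 - 20*√41/123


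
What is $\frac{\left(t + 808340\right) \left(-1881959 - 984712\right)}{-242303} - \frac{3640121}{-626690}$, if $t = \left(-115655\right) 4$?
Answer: $\frac{621091719029061463}{151848867070} \approx 4.0902 \cdot 10^{6}$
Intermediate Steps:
$t = -462620$
$\frac{\left(t + 808340\right) \left(-1881959 - 984712\right)}{-242303} - \frac{3640121}{-626690} = \frac{\left(-462620 + 808340\right) \left(-1881959 - 984712\right)}{-242303} - \frac{3640121}{-626690} = 345720 \left(-2866671\right) \left(- \frac{1}{242303}\right) - - \frac{3640121}{626690} = \left(-991065498120\right) \left(- \frac{1}{242303}\right) + \frac{3640121}{626690} = \frac{991065498120}{242303} + \frac{3640121}{626690} = \frac{621091719029061463}{151848867070}$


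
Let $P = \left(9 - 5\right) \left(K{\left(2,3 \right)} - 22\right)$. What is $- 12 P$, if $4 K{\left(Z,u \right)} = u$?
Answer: $1020$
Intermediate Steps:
$K{\left(Z,u \right)} = \frac{u}{4}$
$P = -85$ ($P = \left(9 - 5\right) \left(\frac{1}{4} \cdot 3 - 22\right) = 4 \left(\frac{3}{4} - 22\right) = 4 \left(- \frac{85}{4}\right) = -85$)
$- 12 P = \left(-12\right) \left(-85\right) = 1020$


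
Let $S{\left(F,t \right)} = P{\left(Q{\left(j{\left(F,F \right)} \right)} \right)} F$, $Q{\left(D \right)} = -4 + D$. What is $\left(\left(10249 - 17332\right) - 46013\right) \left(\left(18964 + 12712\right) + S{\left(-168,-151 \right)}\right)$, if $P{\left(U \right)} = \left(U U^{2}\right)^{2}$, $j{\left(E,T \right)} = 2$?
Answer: $-1110980704$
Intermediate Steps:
$P{\left(U \right)} = U^{6}$ ($P{\left(U \right)} = \left(U^{3}\right)^{2} = U^{6}$)
$S{\left(F,t \right)} = 64 F$ ($S{\left(F,t \right)} = \left(-4 + 2\right)^{6} F = \left(-2\right)^{6} F = 64 F$)
$\left(\left(10249 - 17332\right) - 46013\right) \left(\left(18964 + 12712\right) + S{\left(-168,-151 \right)}\right) = \left(\left(10249 - 17332\right) - 46013\right) \left(\left(18964 + 12712\right) + 64 \left(-168\right)\right) = \left(\left(10249 - 17332\right) - 46013\right) \left(31676 - 10752\right) = \left(-7083 - 46013\right) 20924 = \left(-53096\right) 20924 = -1110980704$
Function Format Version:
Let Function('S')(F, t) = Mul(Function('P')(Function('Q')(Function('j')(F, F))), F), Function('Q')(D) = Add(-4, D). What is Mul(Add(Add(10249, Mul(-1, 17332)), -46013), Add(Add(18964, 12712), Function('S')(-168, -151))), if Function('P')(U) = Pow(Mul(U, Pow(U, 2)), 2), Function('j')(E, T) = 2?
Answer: -1110980704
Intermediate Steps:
Function('P')(U) = Pow(U, 6) (Function('P')(U) = Pow(Pow(U, 3), 2) = Pow(U, 6))
Function('S')(F, t) = Mul(64, F) (Function('S')(F, t) = Mul(Pow(Add(-4, 2), 6), F) = Mul(Pow(-2, 6), F) = Mul(64, F))
Mul(Add(Add(10249, Mul(-1, 17332)), -46013), Add(Add(18964, 12712), Function('S')(-168, -151))) = Mul(Add(Add(10249, Mul(-1, 17332)), -46013), Add(Add(18964, 12712), Mul(64, -168))) = Mul(Add(Add(10249, -17332), -46013), Add(31676, -10752)) = Mul(Add(-7083, -46013), 20924) = Mul(-53096, 20924) = -1110980704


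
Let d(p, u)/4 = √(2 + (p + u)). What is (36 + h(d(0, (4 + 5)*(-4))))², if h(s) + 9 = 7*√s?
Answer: (27 + 14*(-34)^(¼))² ≈ 2019.9 + 2433.7*I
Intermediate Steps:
d(p, u) = 4*√(2 + p + u) (d(p, u) = 4*√(2 + (p + u)) = 4*√(2 + p + u))
h(s) = -9 + 7*√s
(36 + h(d(0, (4 + 5)*(-4))))² = (36 + (-9 + 7*√(4*√(2 + 0 + (4 + 5)*(-4)))))² = (36 + (-9 + 7*√(4*√(2 + 0 + 9*(-4)))))² = (36 + (-9 + 7*√(4*√(2 + 0 - 36))))² = (36 + (-9 + 7*√(4*√(-34))))² = (36 + (-9 + 7*√(4*(I*√34))))² = (36 + (-9 + 7*√(4*I*√34)))² = (36 + (-9 + 7*(2*34^(¼)*√I)))² = (36 + (-9 + 14*34^(¼)*√I))² = (27 + 14*34^(¼)*√I)²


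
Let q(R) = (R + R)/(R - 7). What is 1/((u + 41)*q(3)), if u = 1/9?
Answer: -3/185 ≈ -0.016216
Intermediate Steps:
u = 1/9 ≈ 0.11111
q(R) = 2*R/(-7 + R) (q(R) = (2*R)/(-7 + R) = 2*R/(-7 + R))
1/((u + 41)*q(3)) = 1/((1/9 + 41)*(2*3/(-7 + 3))) = 1/(370*(2*3/(-4))/9) = 1/(370*(2*3*(-1/4))/9) = 1/((370/9)*(-3/2)) = 1/(-185/3) = -3/185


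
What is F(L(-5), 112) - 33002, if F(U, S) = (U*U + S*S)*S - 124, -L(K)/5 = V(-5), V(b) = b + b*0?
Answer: 1441802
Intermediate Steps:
V(b) = b (V(b) = b + 0 = b)
L(K) = 25 (L(K) = -5*(-5) = 25)
F(U, S) = -124 + S*(S² + U²) (F(U, S) = (U² + S²)*S - 124 = (S² + U²)*S - 124 = S*(S² + U²) - 124 = -124 + S*(S² + U²))
F(L(-5), 112) - 33002 = (-124 + 112³ + 112*25²) - 33002 = (-124 + 1404928 + 112*625) - 33002 = (-124 + 1404928 + 70000) - 33002 = 1474804 - 33002 = 1441802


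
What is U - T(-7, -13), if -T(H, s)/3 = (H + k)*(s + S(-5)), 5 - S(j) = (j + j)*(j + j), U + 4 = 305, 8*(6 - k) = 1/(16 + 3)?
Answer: 23831/38 ≈ 627.13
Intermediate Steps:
k = 911/152 (k = 6 - 1/(8*(16 + 3)) = 6 - 1/8/19 = 6 - 1/8*1/19 = 6 - 1/152 = 911/152 ≈ 5.9934)
U = 301 (U = -4 + 305 = 301)
S(j) = 5 - 4*j**2 (S(j) = 5 - (j + j)*(j + j) = 5 - 2*j*2*j = 5 - 4*j**2)
T(H, s) = -3*(-95 + s)*(911/152 + H) (T(H, s) = -3*(H + 911/152)*(s + (5 - 4*(-5)**2)) = -3*(911/152 + H)*(s + (5 - 4*25)) = -3*(911/152 + H)*(s + (5 - 100)) = -3*(911/152 + H)*(s - 95) = -3*(911/152 + H)*(-95 + s) = -3*(-95 + s)*(911/152 + H))
U - T(-7, -13) = 301 - (13665/8 + 285*(-7) - 2733/152*(-13) - 3*(-7)*(-13)) = 301 - (13665/8 - 1995 + 35529/152 - 273) = 301 - 1*(-12393/38) = 301 + 12393/38 = 23831/38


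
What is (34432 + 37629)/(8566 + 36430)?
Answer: 72061/44996 ≈ 1.6015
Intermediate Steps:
(34432 + 37629)/(8566 + 36430) = 72061/44996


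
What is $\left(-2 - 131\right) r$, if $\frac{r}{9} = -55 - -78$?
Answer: $-27531$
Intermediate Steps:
$r = 207$ ($r = 9 \left(-55 - -78\right) = 9 \left(-55 + 78\right) = 9 \cdot 23 = 207$)
$\left(-2 - 131\right) r = \left(-2 - 131\right) 207 = \left(-133\right) 207 = -27531$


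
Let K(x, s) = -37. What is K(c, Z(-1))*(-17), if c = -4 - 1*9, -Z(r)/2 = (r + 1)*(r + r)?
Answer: 629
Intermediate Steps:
Z(r) = -4*r*(1 + r) (Z(r) = -2*(r + 1)*(r + r) = -2*(1 + r)*2*r = -4*r*(1 + r))
c = -13 (c = -4 - 9 = -13)
K(c, Z(-1))*(-17) = -37*(-17) = 629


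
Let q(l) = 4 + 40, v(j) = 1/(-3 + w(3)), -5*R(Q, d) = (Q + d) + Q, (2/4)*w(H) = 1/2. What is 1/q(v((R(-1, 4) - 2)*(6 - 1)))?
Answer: 1/44 ≈ 0.022727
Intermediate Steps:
w(H) = 1 (w(H) = 2/2 = 2*(1/2) = 1)
R(Q, d) = -2*Q/5 - d/5 (R(Q, d) = -((Q + d) + Q)/5 = -(d + 2*Q)/5 = -2*Q/5 - d/5)
v(j) = -1/2 (v(j) = 1/(-3 + 1) = 1/(-2) = -1/2)
q(l) = 44
1/q(v((R(-1, 4) - 2)*(6 - 1))) = 1/44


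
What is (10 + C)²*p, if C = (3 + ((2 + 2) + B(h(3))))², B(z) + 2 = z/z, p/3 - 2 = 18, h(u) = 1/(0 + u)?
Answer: 126960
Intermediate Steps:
h(u) = 1/u
p = 60 (p = 6 + 3*18 = 6 + 54 = 60)
B(z) = -1 (B(z) = -2 + z/z = -2 + 1 = -1)
C = 36 (C = (3 + ((2 + 2) - 1))² = (3 + (4 - 1))² = (3 + 3)² = 6² = 36)
(10 + C)²*p = (10 + 36)²*60 = 46²*60 = 2116*60 = 126960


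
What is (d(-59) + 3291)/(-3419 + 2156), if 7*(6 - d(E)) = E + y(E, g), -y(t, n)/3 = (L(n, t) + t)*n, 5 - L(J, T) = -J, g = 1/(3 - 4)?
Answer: -3329/1263 ≈ -2.6358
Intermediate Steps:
g = -1 (g = 1/(-1) = -1)
L(J, T) = 5 + J (L(J, T) = 5 - (-1)*J = 5 + J)
y(t, n) = -3*n*(5 + n + t) (y(t, n) = -3*((5 + n) + t)*n = -3*(5 + n + t)*n = -3*n*(5 + n + t))
d(E) = 30/7 - 4*E/7 (d(E) = 6 - (E - 3*(-1)*(5 - 1 + E))/7 = 6 - (E - 3*(-1)*(4 + E))/7 = 6 - (E + (12 + 3*E))/7 = 6 - (12 + 4*E)/7 = 6 + (-12/7 - 4*E/7) = 30/7 - 4*E/7)
(d(-59) + 3291)/(-3419 + 2156) = ((30/7 - 4/7*(-59)) + 3291)/(-3419 + 2156) = ((30/7 + 236/7) + 3291)/(-1263) = (38 + 3291)*(-1/1263) = 3329*(-1/1263) = -3329/1263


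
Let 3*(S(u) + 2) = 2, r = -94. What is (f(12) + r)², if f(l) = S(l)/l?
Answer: 717409/81 ≈ 8856.9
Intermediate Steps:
S(u) = -4/3 (S(u) = -2 + (⅓)*2 = -2 + ⅔ = -4/3)
f(l) = -4/(3*l)
(f(12) + r)² = (-4/3/12 - 94)² = (-4/3*1/12 - 94)² = (-⅑ - 94)² = (-847/9)² = 717409/81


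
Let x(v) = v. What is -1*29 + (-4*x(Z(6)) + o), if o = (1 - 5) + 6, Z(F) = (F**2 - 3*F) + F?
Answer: -123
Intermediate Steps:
Z(F) = F**2 - 2*F
o = 2 (o = -4 + 6 = 2)
-1*29 + (-4*x(Z(6)) + o) = -1*29 + (-24*(-2 + 6) + 2) = -29 + (-24*4 + 2) = -29 + (-4*24 + 2) = -29 + (-96 + 2) = -29 - 94 = -123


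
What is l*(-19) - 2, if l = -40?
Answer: 758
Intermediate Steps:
l*(-19) - 2 = -40*(-19) - 2 = 760 - 2 = 758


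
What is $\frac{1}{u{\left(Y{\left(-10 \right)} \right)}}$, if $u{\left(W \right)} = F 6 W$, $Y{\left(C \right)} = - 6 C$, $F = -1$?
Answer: $- \frac{1}{360} \approx -0.0027778$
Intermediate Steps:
$u{\left(W \right)} = - 6 W$ ($u{\left(W \right)} = \left(-1\right) 6 W = - 6 W$)
$\frac{1}{u{\left(Y{\left(-10 \right)} \right)}} = \frac{1}{\left(-6\right) \left(\left(-6\right) \left(-10\right)\right)} = \frac{1}{\left(-6\right) 60} = \frac{1}{-360} = - \frac{1}{360}$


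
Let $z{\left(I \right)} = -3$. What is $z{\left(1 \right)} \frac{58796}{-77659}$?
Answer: $\frac{176388}{77659} \approx 2.2713$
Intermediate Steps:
$z{\left(1 \right)} \frac{58796}{-77659} = - 3 \frac{58796}{-77659} = - 3 \cdot 58796 \left(- \frac{1}{77659}\right) = \left(-3\right) \left(- \frac{58796}{77659}\right) = \frac{176388}{77659}$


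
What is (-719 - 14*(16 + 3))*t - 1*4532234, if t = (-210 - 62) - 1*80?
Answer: -4185514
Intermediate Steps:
t = -352 (t = -272 - 80 = -352)
(-719 - 14*(16 + 3))*t - 1*4532234 = (-719 - 14*(16 + 3))*(-352) - 1*4532234 = (-719 - 14*19)*(-352) - 4532234 = (-719 - 266)*(-352) - 4532234 = -985*(-352) - 4532234 = 346720 - 4532234 = -4185514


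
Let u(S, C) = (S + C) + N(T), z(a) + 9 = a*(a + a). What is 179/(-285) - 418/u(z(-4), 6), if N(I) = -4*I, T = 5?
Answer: -40247/855 ≈ -47.073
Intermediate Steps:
z(a) = -9 + 2*a² (z(a) = -9 + a*(a + a) = -9 + a*(2*a) = -9 + 2*a²)
u(S, C) = -20 + C + S (u(S, C) = (S + C) - 4*5 = (C + S) - 20 = -20 + C + S)
179/(-285) - 418/u(z(-4), 6) = 179/(-285) - 418/(-20 + 6 + (-9 + 2*(-4)²)) = 179*(-1/285) - 418/(-20 + 6 + (-9 + 2*16)) = -179/285 - 418/(-20 + 6 + (-9 + 32)) = -179/285 - 418/(-20 + 6 + 23) = -179/285 - 418/9 = -40247/855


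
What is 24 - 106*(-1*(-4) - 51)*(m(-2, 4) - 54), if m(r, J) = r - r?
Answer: -269004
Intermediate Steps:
m(r, J) = 0
24 - 106*(-1*(-4) - 51)*(m(-2, 4) - 54) = 24 - 106*(-1*(-4) - 51)*(0 - 54) = 24 - 106*(4 - 51)*(-54) = 24 - (-4982)*(-54) = 24 - 106*2538 = 24 - 269028 = -269004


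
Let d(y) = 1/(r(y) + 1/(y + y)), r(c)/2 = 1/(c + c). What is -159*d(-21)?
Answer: 2226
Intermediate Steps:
r(c) = 1/c (r(c) = 2/(c + c) = 2/((2*c)) = 2*(1/(2*c)) = 1/c)
d(y) = 2*y/3 (d(y) = 1/(1/y + 1/(y + y)) = 1/(1/y + 1/(2*y)) = 1/(3/(2*y)) = 2*y/3)
-159*d(-21) = -106*(-21) = -159*(-14) = 2226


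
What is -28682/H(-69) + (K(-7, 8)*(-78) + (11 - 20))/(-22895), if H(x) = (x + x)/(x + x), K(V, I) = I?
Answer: -656673757/22895 ≈ -28682.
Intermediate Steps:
H(x) = 1 (H(x) = (2*x)/((2*x)) = (2*x)*(1/(2*x)) = 1)
-28682/H(-69) + (K(-7, 8)*(-78) + (11 - 20))/(-22895) = -28682/1 + (8*(-78) + (11 - 20))/(-22895) = -28682*1 + (-624 - 9)*(-1/22895) = -28682 - 633*(-1/22895) = -28682 + 633/22895 = -656673757/22895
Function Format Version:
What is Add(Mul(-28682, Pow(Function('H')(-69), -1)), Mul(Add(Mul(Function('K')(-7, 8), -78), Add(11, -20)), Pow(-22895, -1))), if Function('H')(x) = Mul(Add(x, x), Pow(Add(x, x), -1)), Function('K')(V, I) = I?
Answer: Rational(-656673757, 22895) ≈ -28682.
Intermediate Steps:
Function('H')(x) = 1 (Function('H')(x) = Mul(Mul(2, x), Pow(Mul(2, x), -1)) = Mul(Mul(2, x), Mul(Rational(1, 2), Pow(x, -1))) = 1)
Add(Mul(-28682, Pow(Function('H')(-69), -1)), Mul(Add(Mul(Function('K')(-7, 8), -78), Add(11, -20)), Pow(-22895, -1))) = Add(Mul(-28682, Pow(1, -1)), Mul(Add(Mul(8, -78), Add(11, -20)), Pow(-22895, -1))) = Add(Mul(-28682, 1), Mul(Add(-624, -9), Rational(-1, 22895))) = Add(-28682, Mul(-633, Rational(-1, 22895))) = Add(-28682, Rational(633, 22895)) = Rational(-656673757, 22895)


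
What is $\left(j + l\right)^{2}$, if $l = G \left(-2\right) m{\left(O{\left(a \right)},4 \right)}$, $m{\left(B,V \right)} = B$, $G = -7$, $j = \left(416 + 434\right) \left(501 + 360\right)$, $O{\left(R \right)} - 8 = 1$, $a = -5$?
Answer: $535788864576$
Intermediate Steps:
$O{\left(R \right)} = 9$ ($O{\left(R \right)} = 8 + 1 = 9$)
$j = 731850$ ($j = 850 \cdot 861 = 731850$)
$l = 126$ ($l = \left(-7\right) \left(-2\right) 9 = 14 \cdot 9 = 126$)
$\left(j + l\right)^{2} = \left(731850 + 126\right)^{2} = 731976^{2} = 535788864576$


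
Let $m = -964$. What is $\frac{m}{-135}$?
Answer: $\frac{964}{135} \approx 7.1407$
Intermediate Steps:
$\frac{m}{-135} = - \frac{964}{-135} = \left(-964\right) \left(- \frac{1}{135}\right) = \frac{964}{135}$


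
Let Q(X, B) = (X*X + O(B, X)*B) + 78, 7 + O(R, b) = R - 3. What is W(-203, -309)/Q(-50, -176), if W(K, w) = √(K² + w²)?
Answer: √136690/35314 ≈ 0.010469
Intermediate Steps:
O(R, b) = -10 + R (O(R, b) = -7 + (R - 3) = -7 + (-3 + R) = -10 + R)
Q(X, B) = 78 + X² + B*(-10 + B) (Q(X, B) = (X*X + (-10 + B)*B) + 78 = (X² + B*(-10 + B)) + 78 = 78 + X² + B*(-10 + B))
W(-203, -309)/Q(-50, -176) = √((-203)² + (-309)²)/(78 + (-50)² - 176*(-10 - 176)) = √(41209 + 95481)/(78 + 2500 - 176*(-186)) = √136690/(78 + 2500 + 32736) = √136690/35314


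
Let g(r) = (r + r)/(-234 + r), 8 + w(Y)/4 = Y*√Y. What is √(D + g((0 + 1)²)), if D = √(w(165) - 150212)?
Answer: √(-466 + 108578*I*√(37561 - 165*√165))/233 ≈ 13.721 + 13.721*I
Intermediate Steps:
w(Y) = -32 + 4*Y^(3/2) (w(Y) = -32 + 4*(Y*√Y) = -32 + 4*Y^(3/2))
D = √(-150244 + 660*√165) (D = √((-32 + 4*165^(3/2)) - 150212) = √((-32 + 4*(165*√165)) - 150212) = √((-32 + 660*√165) - 150212) = √(-150244 + 660*√165) ≈ 376.52*I)
g(r) = 2*r/(-234 + r) (g(r) = (2*r)/(-234 + r) = 2*r/(-234 + r))
√(D + g((0 + 1)²)) = √(2*√(-37561 + 165*√165) + 2*(0 + 1)²/(-234 + (0 + 1)²)) = √(2*√(-37561 + 165*√165) + 2*1²/(-234 + 1²)) = √(2*√(-37561 + 165*√165) + 2*1/(-234 + 1)) = √(2*√(-37561 + 165*√165) + 2*1/(-233)) = √(2*√(-37561 + 165*√165) + 2*1*(-1/233)) = √(2*√(-37561 + 165*√165) - 2/233) = √(-2/233 + 2*√(-37561 + 165*√165))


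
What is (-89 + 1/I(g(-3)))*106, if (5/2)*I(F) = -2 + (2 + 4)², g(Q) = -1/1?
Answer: -320491/34 ≈ -9426.2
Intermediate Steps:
g(Q) = -1 (g(Q) = -1*1 = -1)
I(F) = 68/5 (I(F) = 2*(-2 + (2 + 4)²)/5 = 2*(-2 + 6²)/5 = 2*(-2 + 36)/5 = (⅖)*34 = 68/5)
(-89 + 1/I(g(-3)))*106 = (-89 + 1/(68/5))*106 = (-89 + 5/68)*106 = -6047/68*106 = -320491/34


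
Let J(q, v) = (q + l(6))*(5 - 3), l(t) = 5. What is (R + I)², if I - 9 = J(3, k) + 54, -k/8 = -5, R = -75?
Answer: 16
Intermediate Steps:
k = 40 (k = -8*(-5) = 40)
J(q, v) = 10 + 2*q (J(q, v) = (q + 5)*(5 - 3) = (5 + q)*2 = 10 + 2*q)
I = 79 (I = 9 + ((10 + 2*3) + 54) = 9 + ((10 + 6) + 54) = 9 + (16 + 54) = 9 + 70 = 79)
(R + I)² = (-75 + 79)² = 4² = 16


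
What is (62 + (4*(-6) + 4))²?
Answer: 1764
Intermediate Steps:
(62 + (4*(-6) + 4))² = (62 + (-24 + 4))² = (62 - 20)² = 42² = 1764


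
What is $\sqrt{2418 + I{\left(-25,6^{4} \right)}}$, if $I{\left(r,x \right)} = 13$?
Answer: $\sqrt{2431} \approx 49.305$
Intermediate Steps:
$\sqrt{2418 + I{\left(-25,6^{4} \right)}} = \sqrt{2418 + 13} = \sqrt{2431}$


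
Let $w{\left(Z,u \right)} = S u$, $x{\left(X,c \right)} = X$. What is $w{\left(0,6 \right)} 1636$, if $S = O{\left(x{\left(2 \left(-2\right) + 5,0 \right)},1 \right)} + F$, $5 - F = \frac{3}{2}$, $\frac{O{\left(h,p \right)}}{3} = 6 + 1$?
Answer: $240492$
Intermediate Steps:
$O{\left(h,p \right)} = 21$ ($O{\left(h,p \right)} = 3 \left(6 + 1\right) = 3 \cdot 7 = 21$)
$F = \frac{7}{2}$ ($F = 5 - \frac{3}{2} = \frac{7}{2} \approx 3.5$)
$S = \frac{49}{2}$ ($S = 21 + \frac{7}{2} = \frac{49}{2} \approx 24.5$)
$w{\left(Z,u \right)} = \frac{49 u}{2}$
$w{\left(0,6 \right)} 1636 = \frac{49}{2} \cdot 6 \cdot 1636 = 147 \cdot 1636 = 240492$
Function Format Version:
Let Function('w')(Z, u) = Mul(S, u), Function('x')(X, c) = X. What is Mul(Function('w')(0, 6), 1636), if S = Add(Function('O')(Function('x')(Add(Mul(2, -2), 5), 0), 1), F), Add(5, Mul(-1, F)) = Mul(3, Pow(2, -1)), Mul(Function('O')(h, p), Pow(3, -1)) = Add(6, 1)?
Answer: 240492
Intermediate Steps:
Function('O')(h, p) = 21 (Function('O')(h, p) = Mul(3, Add(6, 1)) = Mul(3, 7) = 21)
F = Rational(7, 2) (F = Add(5, Mul(-1, Mul(3, Pow(2, -1)))) = Add(5, Mul(-1, Mul(3, Rational(1, 2)))) = Add(5, Mul(-1, Rational(3, 2))) = Add(5, Rational(-3, 2)) = Rational(7, 2) ≈ 3.5000)
S = Rational(49, 2) (S = Add(21, Rational(7, 2)) = Rational(49, 2) ≈ 24.500)
Function('w')(Z, u) = Mul(Rational(49, 2), u)
Mul(Function('w')(0, 6), 1636) = Mul(Mul(Rational(49, 2), 6), 1636) = Mul(147, 1636) = 240492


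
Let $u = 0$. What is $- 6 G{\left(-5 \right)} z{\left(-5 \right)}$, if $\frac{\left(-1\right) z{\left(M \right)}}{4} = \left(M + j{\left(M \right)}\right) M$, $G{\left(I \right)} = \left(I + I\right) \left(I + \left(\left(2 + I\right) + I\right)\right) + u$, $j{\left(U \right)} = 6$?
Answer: $-15600$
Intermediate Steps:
$G{\left(I \right)} = 2 I \left(2 + 3 I\right)$ ($G{\left(I \right)} = \left(I + I\right) \left(I + \left(\left(2 + I\right) + I\right)\right) + 0 = 2 I \left(I + \left(2 + 2 I\right)\right) + 0 = 2 I \left(2 + 3 I\right) + 0 = 2 I \left(2 + 3 I\right)$)
$z{\left(M \right)} = - 4 M \left(6 + M\right)$ ($z{\left(M \right)} = - 4 \left(M + 6\right) M = - 4 \left(6 + M\right) M = - 4 M \left(6 + M\right)$)
$- 6 G{\left(-5 \right)} z{\left(-5 \right)} = - 6 \cdot 2 \left(-5\right) \left(2 + 3 \left(-5\right)\right) \left(\left(-4\right) \left(-5\right) \left(6 - 5\right)\right) = - 6 \cdot 2 \left(-5\right) \left(2 - 15\right) \left(\left(-4\right) \left(-5\right) 1\right) = - 6 \cdot 2 \left(-5\right) \left(-13\right) 20 = \left(-6\right) 130 \cdot 20 = \left(-780\right) 20 = -15600$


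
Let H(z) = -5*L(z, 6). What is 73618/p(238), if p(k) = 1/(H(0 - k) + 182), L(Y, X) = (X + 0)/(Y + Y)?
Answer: 1594970779/119 ≈ 1.3403e+7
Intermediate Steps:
L(Y, X) = X/(2*Y) (L(Y, X) = X/((2*Y)) = X*(1/(2*Y)) = X/(2*Y))
H(z) = -15/z (H(z) = -5*6/(2*z) = -15/z)
p(k) = 1/(182 + 15/k) (p(k) = 1/(-15/(0 - k) + 182) = 1/(-15*(-1/k) + 182) = 1/(-(-15)/k + 182) = 1/(15/k + 182) = 1/(182 + 15/k))
73618/p(238) = 73618/((238/(15 + 182*238))) = 73618/((238/(15 + 43316))) = 73618/((238/43331)) = 73618/((238*(1/43331))) = 73618/(238/43331) = 73618*(43331/238) = 1594970779/119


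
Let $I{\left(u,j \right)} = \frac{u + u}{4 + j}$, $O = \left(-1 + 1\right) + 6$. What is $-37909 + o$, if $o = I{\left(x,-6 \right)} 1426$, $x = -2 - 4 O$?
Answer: $-833$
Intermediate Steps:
$O = 6$ ($O = 0 + 6 = 6$)
$x = -26$ ($x = -2 - 24 = -26$)
$I{\left(u,j \right)} = \frac{2 u}{4 + j}$
$o = 37076$ ($o = 2 \left(-26\right) \frac{1}{4 - 6} \cdot 1426 = 2 \left(-26\right) \frac{1}{-2} \cdot 1426 = 2 \left(-26\right) \left(- \frac{1}{2}\right) 1426 = 26 \cdot 1426 = 37076$)
$-37909 + o = -37909 + 37076 = -833$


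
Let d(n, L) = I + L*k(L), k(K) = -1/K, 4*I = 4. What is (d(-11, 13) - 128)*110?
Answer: -14080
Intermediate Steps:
I = 1 (I = (1/4)*4 = 1)
d(n, L) = 0 (d(n, L) = 1 + L*(-1/L) = 1 - 1 = 0)
(d(-11, 13) - 128)*110 = (0 - 128)*110 = -128*110 = -14080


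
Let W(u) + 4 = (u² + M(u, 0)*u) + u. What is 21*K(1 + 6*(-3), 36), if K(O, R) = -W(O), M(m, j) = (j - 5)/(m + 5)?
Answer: -21917/4 ≈ -5479.3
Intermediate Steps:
M(m, j) = (-5 + j)/(5 + m)
W(u) = -4 + u + u² - 5*u/(5 + u) (W(u) = -4 + ((u² + ((-5 + 0)/(5 + u))*u) + u) = -4 + ((u² + (-5/(5 + u))*u) + u) = -4 + ((u² - 5*u/(5 + u)) + u) = -4 + (u + u² - 5*u/(5 + u)) = -4 + u + u² - 5*u/(5 + u))
K(O, R) = -(-5*O + (5 + O)*(-4 + O + O²))/(5 + O)
21*K(1 + 6*(-3), 36) = 21*((5*(1 + 6*(-3)) + (5 + (1 + 6*(-3)))*(4 - (1 + 6*(-3)) - (1 + 6*(-3))²))/(5 + (1 + 6*(-3)))) = 21*((5*(1 - 18) + (5 + (1 - 18))*(4 - (1 - 18) - (1 - 18)²))/(5 + (1 - 18))) = 21*((5*(-17) + (5 - 17)*(4 - 1*(-17) - 1*(-17)²))/(5 - 17)) = 21*((-85 - 12*(4 + 17 - 1*289))/(-12)) = 21*(-(-85 - 12*(4 + 17 - 289))/12) = 21*(-(-85 - 12*(-268))/12) = 21*(-(-85 + 3216)/12) = 21*(-1/12*3131) = 21*(-3131/12) = -21917/4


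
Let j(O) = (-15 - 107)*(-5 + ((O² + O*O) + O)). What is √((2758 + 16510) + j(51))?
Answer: 2*I*√155247 ≈ 788.03*I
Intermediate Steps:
j(O) = 610 - 244*O² - 122*O (j(O) = -122*(-5 + ((O² + O²) + O)) = -122*(-5 + (2*O² + O)) = -122*(-5 + (O + 2*O²)) = -122*(-5 + O + 2*O²) = 610 - 244*O² - 122*O)
√((2758 + 16510) + j(51)) = √((2758 + 16510) + (610 - 244*51² - 122*51)) = √(19268 + (610 - 244*2601 - 6222)) = √(19268 + (610 - 634644 - 6222)) = √(19268 - 640256) = √(-620988) = 2*I*√155247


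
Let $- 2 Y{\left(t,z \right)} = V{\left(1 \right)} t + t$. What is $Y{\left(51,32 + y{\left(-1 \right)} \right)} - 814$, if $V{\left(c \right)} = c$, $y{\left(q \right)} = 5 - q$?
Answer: $-865$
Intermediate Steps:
$Y{\left(t,z \right)} = - t$ ($Y{\left(t,z \right)} = - \frac{1 t + t}{2} = - \frac{t + t}{2} = - \frac{2 t}{2} = - t$)
$Y{\left(51,32 + y{\left(-1 \right)} \right)} - 814 = \left(-1\right) 51 - 814 = -51 - 814 = -865$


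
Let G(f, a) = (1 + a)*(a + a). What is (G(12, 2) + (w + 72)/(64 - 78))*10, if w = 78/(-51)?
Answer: 8290/119 ≈ 69.664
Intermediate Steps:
w = -26/17 (w = 78*(-1/51) = -26/17 ≈ -1.5294)
G(f, a) = 2*a*(1 + a) (G(f, a) = (1 + a)*(2*a) = 2*a*(1 + a))
(G(12, 2) + (w + 72)/(64 - 78))*10 = (2*2*(1 + 2) + (-26/17 + 72)/(64 - 78))*10 = (2*2*3 + (1198/17)/(-14))*10 = (12 + (1198/17)*(-1/14))*10 = (12 - 599/119)*10 = (829/119)*10 = 8290/119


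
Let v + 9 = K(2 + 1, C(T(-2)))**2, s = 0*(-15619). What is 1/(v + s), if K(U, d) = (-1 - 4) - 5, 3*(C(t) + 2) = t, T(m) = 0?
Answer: 1/91 ≈ 0.010989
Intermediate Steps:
s = 0
C(t) = -2 + t/3
K(U, d) = -10 (K(U, d) = -5 - 5 = -10)
v = 91 (v = -9 + (-10)**2 = -9 + 100 = 91)
1/(v + s) = 1/(91 + 0) = 1/91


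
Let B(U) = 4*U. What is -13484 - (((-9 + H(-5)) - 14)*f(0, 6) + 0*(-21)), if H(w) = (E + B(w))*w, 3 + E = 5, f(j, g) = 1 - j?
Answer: -13551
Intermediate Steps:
E = 2 (E = -3 + 5 = 2)
H(w) = w*(2 + 4*w) (H(w) = (2 + 4*w)*w = w*(2 + 4*w))
-13484 - (((-9 + H(-5)) - 14)*f(0, 6) + 0*(-21)) = -13484 - (((-9 + 2*(-5)*(1 + 2*(-5))) - 14)*(1 - 1*0) + 0*(-21)) = -13484 - (((-9 + 2*(-5)*(1 - 10)) - 14)*(1 + 0) + 0) = -13484 - (((-9 + 2*(-5)*(-9)) - 14)*1 + 0) = -13484 - (((-9 + 90) - 14)*1 + 0) = -13484 - ((81 - 14)*1 + 0) = -13484 - (67*1 + 0) = -13484 - (67 + 0) = -13484 - 1*67 = -13484 - 67 = -13551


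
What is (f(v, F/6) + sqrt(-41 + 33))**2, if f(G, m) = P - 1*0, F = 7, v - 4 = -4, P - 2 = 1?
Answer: 1 + 12*I*sqrt(2) ≈ 1.0 + 16.971*I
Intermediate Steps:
P = 3 (P = 2 + 1 = 3)
v = 0 (v = 4 - 4 = 0)
f(G, m) = 3 (f(G, m) = 3 - 1*0 = 3 + 0 = 3)
(f(v, F/6) + sqrt(-41 + 33))**2 = (3 + sqrt(-41 + 33))**2 = (3 + sqrt(-8))**2 = (3 + 2*I*sqrt(2))**2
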